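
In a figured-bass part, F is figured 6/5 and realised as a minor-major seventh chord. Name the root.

The figures 6/5 mean the third of the chord is in the bass. If F is the third of a minor-major seventh chord, the root is D (chord tones D–F–A–C#).

D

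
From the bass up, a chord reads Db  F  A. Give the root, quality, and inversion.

The pitch classes Db, F, A arrange in thirds as Db–F–A: a Db augmented triad.
The lowest note is Db, the root of the chord, so this is root position (figured bass 5/3).

Db augmented, root position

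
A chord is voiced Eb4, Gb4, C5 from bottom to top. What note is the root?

Eb, Gb, C are the tones of a C diminished triad (C–Eb–Gb), making C the root.

C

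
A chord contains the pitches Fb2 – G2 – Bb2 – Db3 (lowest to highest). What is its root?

The distinct letter names are Fb, G, Bb, Db. Arranged as a stack of thirds they read G–Bb–Db–Fb, so G is the root (a G diminished seventh chord).

G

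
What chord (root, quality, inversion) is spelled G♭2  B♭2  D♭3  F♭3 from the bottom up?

Reducing to letter names: Gb, Bb, Db, Fb. These stack in thirds as Gb–Bb–Db–Fb — a Gb dominant seventh chord.
With the root (Gb) in the bass, the chord is in root position (figured bass 7).

Gb dominant seventh, root position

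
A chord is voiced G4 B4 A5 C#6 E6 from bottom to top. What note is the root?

G, B, A, C#, E are the tones of an A dominant ninth chord (A–C#–E–G–B), making A the root.

A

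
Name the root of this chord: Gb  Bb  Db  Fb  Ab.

Reordering Gb, Bb, Db, Fb, Ab into stacked thirds gives Gb–Bb–Db–Fb–Ab; the bottom of that stack, Gb, is the root.

Gb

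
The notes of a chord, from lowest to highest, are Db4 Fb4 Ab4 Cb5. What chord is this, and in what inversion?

Db minor seventh, root position

Reducing to letter names: Db, Fb, Ab, Cb. These stack in thirds as Db–Fb–Ab–Cb — a Db minor seventh chord.
Db is the root of Db minor seventh; root in the bass means root position (figured bass 7).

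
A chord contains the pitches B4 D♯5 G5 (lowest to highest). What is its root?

G

Reordering B, D#, G into stacked thirds gives G–B–D#; the bottom of that stack, G, is the root.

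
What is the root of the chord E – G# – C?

The distinct letter names are E, G#, C. Arranged as a stack of thirds they read C–E–G#, so C is the root (a C augmented triad).

C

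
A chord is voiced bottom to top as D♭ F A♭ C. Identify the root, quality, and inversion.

The distinct note names are Db, F, Ab, C. Stacked in thirds they read Db–F–Ab–C, which is a major seventh chord on Db.
With the root (Db) in the bass, the chord is in root position (figured bass 7).

Db major seventh, root position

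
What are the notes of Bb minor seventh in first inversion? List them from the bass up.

Bb minor seventh is Bb–Db–F–Ab. First inversion puts the third (Db) in the bass, with the remaining tones above: Db, F, Ab, Bb.

Db, F, Ab, Bb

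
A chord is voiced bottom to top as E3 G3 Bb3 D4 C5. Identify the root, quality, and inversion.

C dominant ninth, first inversion

The pitch classes E, G, Bb, D, C arrange in thirds as C–E–G–Bb–D: a C dominant ninth chord.
E is the third of C dominant ninth; third in the bass means first inversion.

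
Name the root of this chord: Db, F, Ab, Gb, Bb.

Gb

Db, F, Ab, Gb, Bb are the tones of a Gb major ninth chord (Gb–Bb–Db–F–Ab), making Gb the root.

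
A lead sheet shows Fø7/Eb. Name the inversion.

third inversion

Fø7/Eb means F half-diminished seventh with Eb in the bass. Eb is the seventh of F half-diminished seventh (F–Ab–Cb–Eb), so this is third inversion.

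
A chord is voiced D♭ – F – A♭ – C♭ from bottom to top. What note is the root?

The distinct letter names are Db, F, Ab, Cb. Arranged as a stack of thirds they read Db–F–Ab–Cb, so Db is the root (a Db dominant seventh chord).

Db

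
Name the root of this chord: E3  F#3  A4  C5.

E, F#, A, C are the tones of an F# half-diminished seventh chord (F#–A–C–E), making F# the root.

F#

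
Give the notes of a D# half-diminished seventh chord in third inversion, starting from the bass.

Spelling D# half-diminished seventh: D#–F#–A–C#. In third inversion the seventh is bass, giving C#, D#, F#, A from the bottom.

C#, D#, F#, A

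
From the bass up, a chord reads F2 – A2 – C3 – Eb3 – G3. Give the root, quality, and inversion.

Reducing to letter names: F, A, C, Eb, G. These stack in thirds as F–A–C–Eb–G — an F dominant ninth chord.
With the root (F) in the bass, the chord is in root position.

F dominant ninth, root position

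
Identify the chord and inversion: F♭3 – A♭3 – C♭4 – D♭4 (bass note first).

Db minor seventh, first inversion

The distinct note names are Fb, Ab, Cb, Db. Stacked in thirds they read Db–Fb–Ab–Cb, which is a minor seventh chord on Db.
Fb is the third of Db minor seventh; third in the bass means first inversion (figured bass 6/5).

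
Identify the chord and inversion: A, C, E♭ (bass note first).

A diminished, root position

The pitch classes A, C, Eb arrange in thirds as A–C–Eb: an A diminished triad.
The lowest note is A, the root of the chord, so this is root position (figured bass 5/3).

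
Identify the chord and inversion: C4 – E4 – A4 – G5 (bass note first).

The pitch classes C, E, A, G arrange in thirds as A–C–E–G: an A minor seventh chord.
With the third (C) in the bass, the chord is in first inversion (figured bass 6/5).

A minor seventh, first inversion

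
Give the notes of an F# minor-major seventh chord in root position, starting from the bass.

F#, A, C#, E#

Spelling F# minor-major seventh: F#–A–C#–E#. In root position the root is bass, giving F#, A, C#, E# from the bottom.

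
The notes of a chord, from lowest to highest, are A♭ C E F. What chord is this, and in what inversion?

F minor-major seventh, first inversion

Reducing to letter names: Ab, C, E, F. These stack in thirds as F–Ab–C–E — an F minor-major seventh chord.
Ab is the third of F minor-major seventh; third in the bass means first inversion (figured bass 6/5).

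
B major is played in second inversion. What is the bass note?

B major is B–D#–F#. Second inversion places the fifth in the bass: F#.

F#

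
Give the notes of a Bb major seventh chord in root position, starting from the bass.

Bb, D, F, A

The chord tones are Bb–D–F–A. With the root (Bb) lowest for root position: Bb, D, F, A.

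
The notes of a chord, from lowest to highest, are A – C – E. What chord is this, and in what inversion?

A minor, root position

Reducing to letter names: A, C, E. These stack in thirds as A–C–E — an A minor triad.
The lowest note is A, the root of the chord, so this is root position (figured bass 5/3).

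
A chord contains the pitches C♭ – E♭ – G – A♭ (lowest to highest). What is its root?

Ab

Cb, Eb, G, Ab are the tones of an Ab minor-major seventh chord (Ab–Cb–Eb–G), making Ab the root.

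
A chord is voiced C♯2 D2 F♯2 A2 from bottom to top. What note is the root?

C#, D, F#, A are the tones of a D major seventh chord (D–F#–A–C#), making D the root.

D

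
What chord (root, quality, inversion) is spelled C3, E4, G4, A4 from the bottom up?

The distinct note names are C, E, G, A. Stacked in thirds they read A–C–E–G, which is a minor seventh chord on A.
With the third (C) in the bass, the chord is in first inversion (figured bass 6/5).

A minor seventh, first inversion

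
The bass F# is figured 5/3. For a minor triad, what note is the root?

The figures 5/3 mean the root of the chord is in the bass. If F# is the root of a minor triad, the root is F# (chord tones F#–A–C#).

F#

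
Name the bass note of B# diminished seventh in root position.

B#

B# diminished seventh is B#–D#–F#–A. Root position places the root in the bass: B#.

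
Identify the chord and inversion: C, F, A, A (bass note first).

The distinct note names are C, F, A. Stacked in thirds they read F–A–C, which is a major triad on F.
The lowest note is C, the fifth of the chord, so this is second inversion (figured bass 6/4).

F major, second inversion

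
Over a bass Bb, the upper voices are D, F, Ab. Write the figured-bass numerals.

7

The notes Bb, D, F, Ab stack in thirds as Bb–D–F–Ab — a Bb dominant seventh chord. The bass Bb is the root, so this is root position: figured 7.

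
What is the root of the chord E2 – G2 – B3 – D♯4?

E

Reordering E, G, B, D# into stacked thirds gives E–G–B–D#; the bottom of that stack, E, is the root.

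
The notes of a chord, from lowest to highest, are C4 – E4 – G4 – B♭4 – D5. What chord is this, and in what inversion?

The pitch classes C, E, G, Bb, D arrange in thirds as C–E–G–Bb–D: a C dominant ninth chord.
The lowest note is C, the root of the chord, so this is root position.

C dominant ninth, root position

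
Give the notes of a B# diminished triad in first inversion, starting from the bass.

The chord tones are B#–D#–F#. With the third (D#) lowest for first inversion: D#, F#, B#.

D#, F#, B#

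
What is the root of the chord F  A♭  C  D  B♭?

The distinct letter names are F, Ab, C, D, Bb. Arranged as a stack of thirds they read Bb–D–F–Ab–C, so Bb is the root (a Bb dominant ninth chord).

Bb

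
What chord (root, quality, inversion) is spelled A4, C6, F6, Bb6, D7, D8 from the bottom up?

Reducing to letter names: A, C, F, Bb, D. These stack in thirds as Bb–D–F–A–C — a Bb major ninth chord.
A is the seventh of Bb major ninth; seventh in the bass means third inversion.

Bb major ninth, third inversion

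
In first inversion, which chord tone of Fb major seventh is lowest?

Ab

In first inversion the third is lowest. For Fb major seventh (Fb–Ab–Cb–Eb) that is Ab.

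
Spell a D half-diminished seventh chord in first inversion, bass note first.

F, Ab, C, D

Spelling D half-diminished seventh: D–F–Ab–C. In first inversion the third is bass, giving F, Ab, C, D from the bottom.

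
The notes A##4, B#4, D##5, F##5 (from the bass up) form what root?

B#

The distinct letter names are A##, B#, D##, F##. Arranged as a stack of thirds they read B#–D##–F##–A##, so B# is the root (a B# major seventh chord).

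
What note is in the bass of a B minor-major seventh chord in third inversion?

The seventh of B minor-major seventh (B–D–F#–A#) is A#; that is the bass in third inversion.

A#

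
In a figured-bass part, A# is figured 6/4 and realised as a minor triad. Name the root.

D#

The figures 6/4 mean the fifth of the chord is in the bass. If A# is the fifth of a minor triad, the root is D# (chord tones D#–F#–A#).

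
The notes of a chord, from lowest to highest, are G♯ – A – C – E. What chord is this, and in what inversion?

The pitch classes G#, A, C, E arrange in thirds as A–C–E–G#: an A minor-major seventh chord.
With the seventh (G#) in the bass, the chord is in third inversion (figured bass 4/2).

A minor-major seventh, third inversion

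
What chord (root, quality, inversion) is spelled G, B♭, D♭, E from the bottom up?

E diminished seventh, first inversion

The pitch classes G, Bb, Db, E arrange in thirds as E–G–Bb–Db: an E diminished seventh chord.
G is the third of E diminished seventh; third in the bass means first inversion (figured bass 6/5).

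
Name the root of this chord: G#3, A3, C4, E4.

A

Reordering G#, A, C, E into stacked thirds gives A–C–E–G#; the bottom of that stack, A, is the root.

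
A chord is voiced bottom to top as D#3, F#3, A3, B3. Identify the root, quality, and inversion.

The pitch classes D#, F#, A, B arrange in thirds as B–D#–F#–A: a B dominant seventh chord.
D# is the third of B dominant seventh; third in the bass means first inversion (figured bass 6/5).

B dominant seventh, first inversion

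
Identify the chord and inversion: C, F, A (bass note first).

The pitch classes C, F, A arrange in thirds as F–A–C: an F major triad.
C is the fifth of F major; fifth in the bass means second inversion (figured bass 6/4).

F major, second inversion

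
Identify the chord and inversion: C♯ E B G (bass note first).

The pitch classes C#, E, B, G arrange in thirds as C#–E–G–B: a C# half-diminished seventh chord.
With the root (C#) in the bass, the chord is in root position (figured bass 7).

C# half-diminished seventh, root position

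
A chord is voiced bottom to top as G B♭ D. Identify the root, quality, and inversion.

The pitch classes G, Bb, D arrange in thirds as G–Bb–D: a G minor triad.
G is the root of G minor; root in the bass means root position (figured bass 5/3).

G minor, root position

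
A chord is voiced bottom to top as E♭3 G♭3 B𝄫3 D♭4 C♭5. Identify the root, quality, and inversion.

Cb dominant ninth, first inversion

The distinct note names are Eb, Gb, Bbb, Db, Cb. Stacked in thirds they read Cb–Eb–Gb–Bbb–Db, which is a dominant ninth chord on Cb.
Eb is the third of Cb dominant ninth; third in the bass means first inversion.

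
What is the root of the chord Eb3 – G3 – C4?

C

The distinct letter names are Eb, G, C. Arranged as a stack of thirds they read C–Eb–G, so C is the root (a C minor triad).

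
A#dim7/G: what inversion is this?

A#dim7/G means A# diminished seventh with G in the bass. G is the seventh of A# diminished seventh (A#–C#–E–G), so this is third inversion.

third inversion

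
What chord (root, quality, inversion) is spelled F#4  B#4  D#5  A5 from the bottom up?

Reducing to letter names: F#, B#, D#, A. These stack in thirds as B#–D#–F#–A — a B# diminished seventh chord.
F# is the fifth of B# diminished seventh; fifth in the bass means second inversion (figured bass 4/3).

B# diminished seventh, second inversion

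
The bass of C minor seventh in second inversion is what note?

G

The fifth of C minor seventh (C–Eb–G–Bb) is G; that is the bass in second inversion.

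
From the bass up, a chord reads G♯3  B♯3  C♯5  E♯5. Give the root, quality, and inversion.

C# major seventh, second inversion

Reducing to letter names: G#, B#, C#, E#. These stack in thirds as C#–E#–G#–B# — a C# major seventh chord.
G# is the fifth of C# major seventh; fifth in the bass means second inversion (figured bass 4/3).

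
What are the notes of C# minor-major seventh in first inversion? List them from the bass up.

Spelling C# minor-major seventh: C#–E–G#–B#. In first inversion the third is bass, giving E, G#, B#, C# from the bottom.

E, G#, B#, C#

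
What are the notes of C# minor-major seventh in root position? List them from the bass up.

C#, E, G#, B#

The chord tones are C#–E–G#–B#. With the root (C#) lowest for root position: C#, E, G#, B#.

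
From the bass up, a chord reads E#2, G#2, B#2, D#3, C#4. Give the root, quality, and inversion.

The distinct note names are E#, G#, B#, D#, C#. Stacked in thirds they read C#–E#–G#–B#–D#, which is a major ninth chord on C#.
The lowest note is E#, the third of the chord, so this is first inversion.

C# major ninth, first inversion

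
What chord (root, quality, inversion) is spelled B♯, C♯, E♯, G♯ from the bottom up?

Reducing to letter names: B#, C#, E#, G#. These stack in thirds as C#–E#–G#–B# — a C# major seventh chord.
With the seventh (B#) in the bass, the chord is in third inversion (figured bass 4/2).

C# major seventh, third inversion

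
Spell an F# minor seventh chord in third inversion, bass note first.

The chord tones are F#–A–C#–E. With the seventh (E) lowest for third inversion: E, F#, A, C#.

E, F#, A, C#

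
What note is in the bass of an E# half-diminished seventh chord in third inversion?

D#

The seventh of E# half-diminished seventh (E#–G#–B–D#) is D#; that is the bass in third inversion.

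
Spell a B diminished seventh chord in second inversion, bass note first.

F, Ab, B, D

The chord tones are B–D–F–Ab. With the fifth (F) lowest for second inversion: F, Ab, B, D.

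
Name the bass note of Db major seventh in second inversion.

In second inversion the fifth is lowest. For Db major seventh (Db–F–Ab–C) that is Ab.

Ab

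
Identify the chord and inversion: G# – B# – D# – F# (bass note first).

G# dominant seventh, root position

The pitch classes G#, B#, D#, F# arrange in thirds as G#–B#–D#–F#: a G# dominant seventh chord.
The lowest note is G#, the root of the chord, so this is root position (figured bass 7).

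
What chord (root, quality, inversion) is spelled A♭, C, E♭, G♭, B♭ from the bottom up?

The pitch classes Ab, C, Eb, Gb, Bb arrange in thirds as Ab–C–Eb–Gb–Bb: an Ab dominant ninth chord.
With the root (Ab) in the bass, the chord is in root position.

Ab dominant ninth, root position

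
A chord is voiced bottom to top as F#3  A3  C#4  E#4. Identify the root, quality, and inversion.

The distinct note names are F#, A, C#, E#. Stacked in thirds they read F#–A–C#–E#, which is a minor-major seventh chord on F#.
The lowest note is F#, the root of the chord, so this is root position (figured bass 7).

F# minor-major seventh, root position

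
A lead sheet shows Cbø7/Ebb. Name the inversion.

Cbø7/Ebb means Cb half-diminished seventh with Ebb in the bass. Ebb is the third of Cb half-diminished seventh (Cb–Ebb–Gbb–Bbb), so this is first inversion.

first inversion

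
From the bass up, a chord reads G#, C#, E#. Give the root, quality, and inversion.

The distinct note names are G#, C#, E#. Stacked in thirds they read C#–E#–G#, which is a major triad on C#.
With the fifth (G#) in the bass, the chord is in second inversion (figured bass 6/4).

C# major, second inversion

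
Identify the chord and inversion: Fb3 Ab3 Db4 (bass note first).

The pitch classes Fb, Ab, Db arrange in thirds as Db–Fb–Ab: a Db minor triad.
Fb is the third of Db minor; third in the bass means first inversion (figured bass 6).

Db minor, first inversion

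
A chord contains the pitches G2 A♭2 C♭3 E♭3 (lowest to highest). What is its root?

The distinct letter names are G, Ab, Cb, Eb. Arranged as a stack of thirds they read Ab–Cb–Eb–G, so Ab is the root (an Ab minor-major seventh chord).

Ab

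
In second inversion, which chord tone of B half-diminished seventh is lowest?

F

B half-diminished seventh is B–D–F–A. Second inversion places the fifth in the bass: F.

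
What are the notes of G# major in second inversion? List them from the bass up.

G# major is G#–B#–D#. Second inversion puts the fifth (D#) in the bass, with the remaining tones above: D#, G#, B#.

D#, G#, B#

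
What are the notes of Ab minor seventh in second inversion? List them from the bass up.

Eb, Gb, Ab, Cb

The chord tones are Ab–Cb–Eb–Gb. With the fifth (Eb) lowest for second inversion: Eb, Gb, Ab, Cb.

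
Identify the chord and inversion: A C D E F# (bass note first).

D dominant ninth, second inversion

The distinct note names are A, C, D, E, F#. Stacked in thirds they read D–F#–A–C–E, which is a dominant ninth chord on D.
A is the fifth of D dominant ninth; fifth in the bass means second inversion.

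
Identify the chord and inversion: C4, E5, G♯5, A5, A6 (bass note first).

The pitch classes C, E, G#, A arrange in thirds as A–C–E–G#: an A minor-major seventh chord.
With the third (C) in the bass, the chord is in first inversion (figured bass 6/5).

A minor-major seventh, first inversion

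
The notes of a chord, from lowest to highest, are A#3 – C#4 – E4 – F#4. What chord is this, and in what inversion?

F# dominant seventh, first inversion

Reducing to letter names: A#, C#, E, F#. These stack in thirds as F#–A#–C#–E — an F# dominant seventh chord.
With the third (A#) in the bass, the chord is in first inversion (figured bass 6/5).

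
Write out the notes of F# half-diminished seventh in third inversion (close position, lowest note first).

E, F#, A, C

The chord tones are F#–A–C–E. With the seventh (E) lowest for third inversion: E, F#, A, C.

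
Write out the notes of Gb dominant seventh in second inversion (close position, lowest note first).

Db, Fb, Gb, Bb

Spelling Gb dominant seventh: Gb–Bb–Db–Fb. In second inversion the fifth is bass, giving Db, Fb, Gb, Bb from the bottom.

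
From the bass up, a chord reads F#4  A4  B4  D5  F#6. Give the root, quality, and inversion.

The pitch classes F#, A, B, D arrange in thirds as B–D–F#–A: a B minor seventh chord.
With the fifth (F#) in the bass, the chord is in second inversion (figured bass 4/3).

B minor seventh, second inversion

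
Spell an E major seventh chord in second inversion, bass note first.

Spelling E major seventh: E–G#–B–D#. In second inversion the fifth is bass, giving B, D#, E, G# from the bottom.

B, D#, E, G#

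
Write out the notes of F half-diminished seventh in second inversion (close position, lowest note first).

Cb, Eb, F, Ab

Spelling F half-diminished seventh: F–Ab–Cb–Eb. In second inversion the fifth is bass, giving Cb, Eb, F, Ab from the bottom.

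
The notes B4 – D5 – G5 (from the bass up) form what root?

The distinct letter names are B, D, G. Arranged as a stack of thirds they read G–B–D, so G is the root (a G major triad).

G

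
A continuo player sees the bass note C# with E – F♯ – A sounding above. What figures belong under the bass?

The notes C#, E, F#, A stack in thirds as F#–A–C#–E — an F# minor seventh chord. The bass C# is the fifth, so this is second inversion: figured 4/3.

4/3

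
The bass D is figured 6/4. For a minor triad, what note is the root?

G

The figures 6/4 mean the fifth of the chord is in the bass. If D is the fifth of a minor triad, the root is G (chord tones G–Bb–D).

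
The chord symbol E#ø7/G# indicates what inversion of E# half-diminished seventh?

E#ø7/G# means E# half-diminished seventh with G# in the bass. G# is the third of E# half-diminished seventh (E#–G#–B–D#), so this is first inversion.

first inversion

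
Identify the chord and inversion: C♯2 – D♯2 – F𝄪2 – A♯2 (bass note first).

The pitch classes C#, D#, F##, A# arrange in thirds as D#–F##–A#–C#: a D# dominant seventh chord.
The lowest note is C#, the seventh of the chord, so this is third inversion (figured bass 4/2).

D# dominant seventh, third inversion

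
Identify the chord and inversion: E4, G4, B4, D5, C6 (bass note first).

The distinct note names are E, G, B, D, C. Stacked in thirds they read C–E–G–B–D, which is a major ninth chord on C.
E is the third of C major ninth; third in the bass means first inversion.

C major ninth, first inversion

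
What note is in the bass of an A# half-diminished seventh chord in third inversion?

G#

A# half-diminished seventh is A#–C#–E–G#. Third inversion places the seventh in the bass: G#.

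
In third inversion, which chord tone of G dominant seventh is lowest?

The seventh of G dominant seventh (G–B–D–F) is F; that is the bass in third inversion.

F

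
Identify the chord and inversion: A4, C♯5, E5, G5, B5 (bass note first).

The distinct note names are A, C#, E, G, B. Stacked in thirds they read A–C#–E–G–B, which is a dominant ninth chord on A.
The lowest note is A, the root of the chord, so this is root position.

A dominant ninth, root position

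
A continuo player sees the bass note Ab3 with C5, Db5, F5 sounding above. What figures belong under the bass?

4/3

The notes Ab, C, Db, F stack in thirds as Db–F–Ab–C — a Db major seventh chord. The bass Ab is the fifth, so this is second inversion: figured 4/3.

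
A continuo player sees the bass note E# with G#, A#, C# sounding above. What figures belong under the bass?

4/3

The notes E#, G#, A#, C# stack in thirds as A#–C#–E#–G# — an A# minor seventh chord. The bass E# is the fifth, so this is second inversion: figured 4/3.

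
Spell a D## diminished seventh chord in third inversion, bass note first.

Spelling D## diminished seventh: D##–F##–A#–C#. In third inversion the seventh is bass, giving C#, D##, F##, A# from the bottom.

C#, D##, F##, A#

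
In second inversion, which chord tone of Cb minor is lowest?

The fifth of Cb minor (Cb–Ebb–Gb) is Gb; that is the bass in second inversion.

Gb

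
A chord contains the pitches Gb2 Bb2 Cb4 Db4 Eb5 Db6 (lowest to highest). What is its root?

Cb

Reordering Gb, Bb, Cb, Db, Eb into stacked thirds gives Cb–Eb–Gb–Bb–Db; the bottom of that stack, Cb, is the root.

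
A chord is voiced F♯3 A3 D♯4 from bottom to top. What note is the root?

D#

The distinct letter names are F#, A, D#. Arranged as a stack of thirds they read D#–F#–A, so D# is the root (a D# diminished triad).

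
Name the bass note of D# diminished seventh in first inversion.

The third of D# diminished seventh (D#–F#–A–C) is F#; that is the bass in first inversion.

F#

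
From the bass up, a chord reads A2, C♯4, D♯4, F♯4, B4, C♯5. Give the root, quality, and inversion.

The distinct note names are A, C#, D#, F#, B. Stacked in thirds they read B–D#–F#–A–C#, which is a dominant ninth chord on B.
A is the seventh of B dominant ninth; seventh in the bass means third inversion.

B dominant ninth, third inversion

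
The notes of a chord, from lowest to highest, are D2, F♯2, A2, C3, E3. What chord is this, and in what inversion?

The pitch classes D, F#, A, C, E arrange in thirds as D–F#–A–C–E: a D dominant ninth chord.
With the root (D) in the bass, the chord is in root position.

D dominant ninth, root position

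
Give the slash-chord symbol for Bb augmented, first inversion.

Bbaug/D

First inversion of Bb augmented has the third (D) in the bass. As a slash chord: Bbaug/D.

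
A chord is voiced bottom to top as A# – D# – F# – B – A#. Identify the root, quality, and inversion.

B major seventh, third inversion

The distinct note names are A#, D#, F#, B. Stacked in thirds they read B–D#–F#–A#, which is a major seventh chord on B.
The lowest note is A#, the seventh of the chord, so this is third inversion (figured bass 4/2).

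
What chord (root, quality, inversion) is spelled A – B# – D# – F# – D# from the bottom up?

The distinct note names are A, B#, D#, F#. Stacked in thirds they read B#–D#–F#–A, which is a diminished seventh chord on B#.
The lowest note is A, the seventh of the chord, so this is third inversion (figured bass 4/2).

B# diminished seventh, third inversion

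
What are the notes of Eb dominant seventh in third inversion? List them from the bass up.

The chord tones are Eb–G–Bb–Db. With the seventh (Db) lowest for third inversion: Db, Eb, G, Bb.

Db, Eb, G, Bb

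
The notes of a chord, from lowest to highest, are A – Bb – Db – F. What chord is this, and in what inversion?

The pitch classes A, Bb, Db, F arrange in thirds as Bb–Db–F–A: a Bb minor-major seventh chord.
A is the seventh of Bb minor-major seventh; seventh in the bass means third inversion (figured bass 4/2).

Bb minor-major seventh, third inversion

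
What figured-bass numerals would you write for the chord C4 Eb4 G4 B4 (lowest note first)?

7

The notes C, Eb, G, B stack in thirds as C–Eb–G–B — a C minor-major seventh chord. The bass C is the root, so this is root position: figured 7.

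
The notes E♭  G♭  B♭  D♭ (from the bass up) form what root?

The distinct letter names are Eb, Gb, Bb, Db. Arranged as a stack of thirds they read Eb–Gb–Bb–Db, so Eb is the root (an Eb minor seventh chord).

Eb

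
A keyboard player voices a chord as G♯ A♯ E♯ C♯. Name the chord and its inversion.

A# minor seventh, third inversion

Reducing to letter names: G#, A#, E#, C#. These stack in thirds as A#–C#–E#–G# — an A# minor seventh chord.
The lowest note is G#, the seventh of the chord, so this is third inversion (figured bass 4/2).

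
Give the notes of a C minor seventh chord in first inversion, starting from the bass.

Eb, G, Bb, C

C minor seventh is C–Eb–G–Bb. First inversion puts the third (Eb) in the bass, with the remaining tones above: Eb, G, Bb, C.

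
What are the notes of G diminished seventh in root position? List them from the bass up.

The chord tones are G–Bb–Db–Fb. With the root (G) lowest for root position: G, Bb, Db, Fb.

G, Bb, Db, Fb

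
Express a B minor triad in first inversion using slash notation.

Bm/D

First inversion of B minor has the third (D) in the bass. As a slash chord: Bm/D.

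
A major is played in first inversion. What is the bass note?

C#

A major is A–C#–E. First inversion places the third in the bass: C#.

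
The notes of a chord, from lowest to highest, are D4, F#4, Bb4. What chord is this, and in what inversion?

Reducing to letter names: D, F#, Bb. These stack in thirds as Bb–D–F# — a Bb augmented triad.
With the third (D) in the bass, the chord is in first inversion (figured bass 6).

Bb augmented, first inversion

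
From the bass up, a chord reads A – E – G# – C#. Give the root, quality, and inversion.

A major seventh, root position

Reducing to letter names: A, E, G#, C#. These stack in thirds as A–C#–E–G# — an A major seventh chord.
A is the root of A major seventh; root in the bass means root position (figured bass 7).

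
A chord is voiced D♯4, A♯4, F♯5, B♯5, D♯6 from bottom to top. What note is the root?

The distinct letter names are D#, A#, F#, B#. Arranged as a stack of thirds they read B#–D#–F#–A#, so B# is the root (a B# half-diminished seventh chord).

B#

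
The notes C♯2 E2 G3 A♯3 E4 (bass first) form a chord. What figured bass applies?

The notes C#, E, G, A# stack in thirds as A#–C#–E–G — an A# diminished seventh chord. The bass C# is the third, so this is first inversion: figured 6/5.

6/5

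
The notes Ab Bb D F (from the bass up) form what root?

Bb

The distinct letter names are Ab, Bb, D, F. Arranged as a stack of thirds they read Bb–D–F–Ab, so Bb is the root (a Bb dominant seventh chord).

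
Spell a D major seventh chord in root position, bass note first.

D, F#, A, C#

D major seventh is D–F#–A–C#. Root position puts the root (D) in the bass, with the remaining tones above: D, F#, A, C#.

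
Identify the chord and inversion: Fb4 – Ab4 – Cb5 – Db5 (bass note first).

Db minor seventh, first inversion

The pitch classes Fb, Ab, Cb, Db arrange in thirds as Db–Fb–Ab–Cb: a Db minor seventh chord.
With the third (Fb) in the bass, the chord is in first inversion (figured bass 6/5).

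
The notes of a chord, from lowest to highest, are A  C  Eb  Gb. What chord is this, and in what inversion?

A diminished seventh, root position

The distinct note names are A, C, Eb, Gb. Stacked in thirds they read A–C–Eb–Gb, which is a diminished seventh chord on A.
A is the root of A diminished seventh; root in the bass means root position (figured bass 7).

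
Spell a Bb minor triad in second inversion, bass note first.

Spelling Bb minor: Bb–Db–F. In second inversion the fifth is bass, giving F, Bb, Db from the bottom.

F, Bb, Db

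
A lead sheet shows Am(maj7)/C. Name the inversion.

Am(maj7)/C means A minor-major seventh with C in the bass. C is the third of A minor-major seventh (A–C–E–G#), so this is first inversion.

first inversion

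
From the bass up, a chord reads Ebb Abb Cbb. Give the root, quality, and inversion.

Reducing to letter names: Ebb, Abb, Cbb. These stack in thirds as Abb–Cbb–Ebb — an Abb minor triad.
The lowest note is Ebb, the fifth of the chord, so this is second inversion (figured bass 6/4).

Abb minor, second inversion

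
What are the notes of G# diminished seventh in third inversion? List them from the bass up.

G# diminished seventh is G#–B–D–F. Third inversion puts the seventh (F) in the bass, with the remaining tones above: F, G#, B, D.

F, G#, B, D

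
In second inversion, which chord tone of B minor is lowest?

B minor is B–D–F#. Second inversion places the fifth in the bass: F#.

F#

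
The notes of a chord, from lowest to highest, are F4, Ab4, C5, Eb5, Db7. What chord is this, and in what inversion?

The pitch classes F, Ab, C, Eb, Db arrange in thirds as Db–F–Ab–C–Eb: a Db major ninth chord.
F is the third of Db major ninth; third in the bass means first inversion.

Db major ninth, first inversion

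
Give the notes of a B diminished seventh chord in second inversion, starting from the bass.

B diminished seventh is B–D–F–Ab. Second inversion puts the fifth (F) in the bass, with the remaining tones above: F, Ab, B, D.

F, Ab, B, D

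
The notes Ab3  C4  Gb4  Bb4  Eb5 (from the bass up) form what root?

The distinct letter names are Ab, C, Gb, Bb, Eb. Arranged as a stack of thirds they read Ab–C–Eb–Gb–Bb, so Ab is the root (an Ab dominant ninth chord).

Ab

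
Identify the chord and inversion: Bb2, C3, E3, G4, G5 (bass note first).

Reducing to letter names: Bb, C, E, G. These stack in thirds as C–E–G–Bb — a C dominant seventh chord.
With the seventh (Bb) in the bass, the chord is in third inversion (figured bass 4/2).

C dominant seventh, third inversion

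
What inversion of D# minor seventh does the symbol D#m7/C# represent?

D#m7/C# means D# minor seventh with C# in the bass. C# is the seventh of D# minor seventh (D#–F#–A#–C#), so this is third inversion.

third inversion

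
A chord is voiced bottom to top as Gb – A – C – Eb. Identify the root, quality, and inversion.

The pitch classes Gb, A, C, Eb arrange in thirds as A–C–Eb–Gb: an A diminished seventh chord.
The lowest note is Gb, the seventh of the chord, so this is third inversion (figured bass 4/2).

A diminished seventh, third inversion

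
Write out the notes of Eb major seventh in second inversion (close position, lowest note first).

The chord tones are Eb–G–Bb–D. With the fifth (Bb) lowest for second inversion: Bb, D, Eb, G.

Bb, D, Eb, G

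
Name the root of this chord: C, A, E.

Reordering C, A, E into stacked thirds gives A–C–E; the bottom of that stack, A, is the root.

A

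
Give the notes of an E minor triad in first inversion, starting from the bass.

G, B, E

The chord tones are E–G–B. With the third (G) lowest for first inversion: G, B, E.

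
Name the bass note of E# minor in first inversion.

G#

E# minor is E#–G#–B#. First inversion places the third in the bass: G#.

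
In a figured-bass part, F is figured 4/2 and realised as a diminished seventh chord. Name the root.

G#

The figures 4/2 mean the seventh of the chord is in the bass. If F is the seventh of a diminished seventh chord, the root is G# (chord tones G#–B–D–F).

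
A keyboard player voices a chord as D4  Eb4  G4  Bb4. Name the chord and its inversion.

Reducing to letter names: D, Eb, G, Bb. These stack in thirds as Eb–G–Bb–D — an Eb major seventh chord.
D is the seventh of Eb major seventh; seventh in the bass means third inversion (figured bass 4/2).

Eb major seventh, third inversion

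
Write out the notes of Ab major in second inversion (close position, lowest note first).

Ab major is Ab–C–Eb. Second inversion puts the fifth (Eb) in the bass, with the remaining tones above: Eb, Ab, C.

Eb, Ab, C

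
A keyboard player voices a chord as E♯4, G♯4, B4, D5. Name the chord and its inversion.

The distinct note names are E#, G#, B, D. Stacked in thirds they read E#–G#–B–D, which is a diminished seventh chord on E#.
The lowest note is E#, the root of the chord, so this is root position (figured bass 7).

E# diminished seventh, root position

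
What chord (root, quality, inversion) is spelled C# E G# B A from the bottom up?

A major ninth, first inversion

The distinct note names are C#, E, G#, B, A. Stacked in thirds they read A–C#–E–G#–B, which is a major ninth chord on A.
C# is the third of A major ninth; third in the bass means first inversion.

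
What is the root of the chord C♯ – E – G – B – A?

C#, E, G, B, A are the tones of an A dominant ninth chord (A–C#–E–G–B), making A the root.

A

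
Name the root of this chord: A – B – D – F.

Reordering A, B, D, F into stacked thirds gives B–D–F–A; the bottom of that stack, B, is the root.

B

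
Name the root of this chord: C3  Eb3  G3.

C

The distinct letter names are C, Eb, G. Arranged as a stack of thirds they read C–Eb–G, so C is the root (a C minor triad).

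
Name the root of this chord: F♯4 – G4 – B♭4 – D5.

Reordering F#, G, Bb, D into stacked thirds gives G–Bb–D–F#; the bottom of that stack, G, is the root.

G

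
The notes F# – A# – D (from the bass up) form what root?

D

The distinct letter names are F#, A#, D. Arranged as a stack of thirds they read D–F#–A#, so D is the root (a D augmented triad).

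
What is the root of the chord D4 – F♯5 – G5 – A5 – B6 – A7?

The distinct letter names are D, F#, G, A, B. Arranged as a stack of thirds they read G–B–D–F#–A, so G is the root (a G major ninth chord).

G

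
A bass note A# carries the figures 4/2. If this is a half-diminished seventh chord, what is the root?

B#

The figures 4/2 mean the seventh of the chord is in the bass. If A# is the seventh of a half-diminished seventh chord, the root is B# (chord tones B#–D#–F#–A#).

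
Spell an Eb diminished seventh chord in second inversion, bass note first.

Spelling Eb diminished seventh: Eb–Gb–Bbb–Dbb. In second inversion the fifth is bass, giving Bbb, Dbb, Eb, Gb from the bottom.

Bbb, Dbb, Eb, Gb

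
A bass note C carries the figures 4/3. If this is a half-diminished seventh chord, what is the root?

F#

The figures 4/3 mean the fifth of the chord is in the bass. If C is the fifth of a half-diminished seventh chord, the root is F# (chord tones F#–A–C–E).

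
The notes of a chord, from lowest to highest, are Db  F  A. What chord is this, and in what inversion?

The distinct note names are Db, F, A. Stacked in thirds they read Db–F–A, which is an augmented triad on Db.
With the root (Db) in the bass, the chord is in root position (figured bass 5/3).

Db augmented, root position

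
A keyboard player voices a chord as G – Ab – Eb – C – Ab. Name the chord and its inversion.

Ab major seventh, third inversion

The distinct note names are G, Ab, Eb, C. Stacked in thirds they read Ab–C–Eb–G, which is a major seventh chord on Ab.
The lowest note is G, the seventh of the chord, so this is third inversion (figured bass 4/2).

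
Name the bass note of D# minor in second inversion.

A#

The fifth of D# minor (D#–F#–A#) is A#; that is the bass in second inversion.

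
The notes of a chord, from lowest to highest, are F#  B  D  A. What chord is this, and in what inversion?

B minor seventh, second inversion

Reducing to letter names: F#, B, D, A. These stack in thirds as B–D–F#–A — a B minor seventh chord.
F# is the fifth of B minor seventh; fifth in the bass means second inversion (figured bass 4/3).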